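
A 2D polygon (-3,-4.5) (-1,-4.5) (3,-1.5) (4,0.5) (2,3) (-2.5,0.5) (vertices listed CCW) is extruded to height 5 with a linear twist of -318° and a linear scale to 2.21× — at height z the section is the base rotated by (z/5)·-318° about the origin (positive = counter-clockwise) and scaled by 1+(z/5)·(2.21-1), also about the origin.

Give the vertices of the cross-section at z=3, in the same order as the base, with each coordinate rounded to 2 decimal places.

Cross-section at z=3: (6.54,6.66) (3.15,7.31) (-4.60,3.51) (-6.94,0.45) (-4.36,-4.44) (4.08,-1.66)

t = z/height = 3/5 = 0.6
s = 1 + (scale-1)·z/height = 1 + (2.21-1)·3/5 = 1.726000
θ = twist·z/height = -318°·3/5 = -190.8000° = -3.330088 rad
cos θ = -0.982287, sin θ = 0.187381 (intermediates below are computed at full precision and shown rounded to 5 d.p.)
v1: (-3,-4.5) → rotate → (3.79008,3.85815) → ×s → (6.54167,6.65916) → (6.54,6.66)
v2: (-1,-4.5) → rotate → (1.82550,4.23291) → ×s → (3.15082,7.30600) → (3.15,7.31)
v3: (3,-1.5) → rotate → (-2.66579,2.03557) → ×s → (-4.60115,3.51340) → (-4.60,3.51)
v4: (4,0.5) → rotate → (-4.02284,0.25838) → ×s → (-6.94342,0.44597) → (-6.94,0.45)
v5: (2,3) → rotate → (-2.52672,-2.57210) → ×s → (-4.36112,-4.43944) → (-4.36,-4.44)
v6: (-2.5,0.5) → rotate → (2.36203,-0.95960) → ×s → (4.07686,-1.65626) → (4.08,-1.66)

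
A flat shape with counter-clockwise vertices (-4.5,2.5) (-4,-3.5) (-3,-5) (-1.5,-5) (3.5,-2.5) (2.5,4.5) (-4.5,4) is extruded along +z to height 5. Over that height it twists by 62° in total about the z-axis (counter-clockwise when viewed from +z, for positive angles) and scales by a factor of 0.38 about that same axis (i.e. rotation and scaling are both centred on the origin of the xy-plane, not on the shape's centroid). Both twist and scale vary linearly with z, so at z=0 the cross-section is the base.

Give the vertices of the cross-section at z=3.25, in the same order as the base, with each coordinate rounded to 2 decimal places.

Cross-section at z=3.25: (-3.01,-0.60) (-0.47,-3.14) (0.56,-3.43) (1.25,-2.86) (2.56,0.21) (-0.60,3.01) (-3.59,0.08)

t = z/height = 3.25/5 = 0.65
s = 1 + (scale-1)·z/height = 1 + (0.38-1)·3.25/5 = 0.597000
θ = twist·z/height = 62°·3.25/5 = 40.3000° = 0.703368 rad
cos θ = 0.762668, sin θ = 0.646790 (intermediates below are computed at full precision and shown rounded to 5 d.p.)
v1: (-4.5,2.5) → rotate → (-5.04898,-1.00388) → ×s → (-3.01424,-0.59932) → (-3.01,-0.60)
v2: (-4,-3.5) → rotate → (-0.78691,-5.25650) → ×s → (-0.46978,-3.13813) → (-0.47,-3.14)
v3: (-3,-5) → rotate → (0.94594,-5.75371) → ×s → (0.56473,-3.43497) → (0.56,-3.43)
v4: (-1.5,-5) → rotate → (2.08995,-4.78353) → ×s → (1.24770,-2.85577) → (1.25,-2.86)
v5: (3.5,-2.5) → rotate → (4.28631,0.35709) → ×s → (2.55893,0.21318) → (2.56,0.21)
v6: (2.5,4.5) → rotate → (-1.00388,5.04898) → ×s → (-0.59932,3.01424) → (-0.60,3.01)
v7: (-4.5,4) → rotate → (-6.01917,0.14012) → ×s → (-3.59344,0.08365) → (-3.59,0.08)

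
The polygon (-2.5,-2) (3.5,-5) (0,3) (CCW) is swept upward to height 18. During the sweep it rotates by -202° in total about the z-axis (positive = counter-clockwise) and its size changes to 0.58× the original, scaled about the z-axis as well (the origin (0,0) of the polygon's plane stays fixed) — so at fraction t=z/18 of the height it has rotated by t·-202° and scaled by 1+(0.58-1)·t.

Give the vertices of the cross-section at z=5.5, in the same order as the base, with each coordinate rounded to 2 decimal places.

Cross-section at z=5.5: (-2.57,1.09) (-2.39,-4.75) (2.30,1.24)

t = z/height = 5.5/18 = 0.305556
s = 1 + (scale-1)·z/height = 1 + (0.58-1)·5.5/18 = 0.871667
θ = twist·z/height = -202°·5.5/18 = -61.7222° = -1.077256 rad
cos θ = 0.473747, sin θ = -0.880661 (intermediates below are computed at full precision and shown rounded to 5 d.p.)
v1: (-2.5,-2) → rotate → (-2.94569,1.25416) → ×s → (-2.56766,1.09321) → (-2.57,1.09)
v2: (3.5,-5) → rotate → (-2.74519,-5.45105) → ×s → (-2.39289,-4.75150) → (-2.39,-4.75)
v3: (0,3) → rotate → (2.64198,1.42124) → ×s → (2.30293,1.23885) → (2.30,1.24)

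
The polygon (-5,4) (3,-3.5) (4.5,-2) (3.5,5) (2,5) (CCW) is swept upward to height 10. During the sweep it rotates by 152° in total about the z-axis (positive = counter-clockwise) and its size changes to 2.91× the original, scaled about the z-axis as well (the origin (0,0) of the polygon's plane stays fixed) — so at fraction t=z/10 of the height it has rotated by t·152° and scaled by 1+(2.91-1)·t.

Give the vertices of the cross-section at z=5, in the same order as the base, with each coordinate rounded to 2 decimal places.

Cross-section at z=5: (-9.95,-7.59) (8.06,4.04) (5.92,7.59) (-7.83,9.00) (-8.54,6.16)

t = z/height = 5/10 = 0.5
s = 1 + (scale-1)·z/height = 1 + (2.91-1)·5/10 = 1.955000
θ = twist·z/height = 152°·5/10 = 76.0000° = 1.326450 rad
cos θ = 0.241922, sin θ = 0.970296 (intermediates below are computed at full precision and shown rounded to 5 d.p.)
v1: (-5,4) → rotate → (-5.09079,-3.88379) → ×s → (-9.95250,-7.59281) → (-9.95,-7.59)
v2: (3,-3.5) → rotate → (4.12180,2.06416) → ×s → (8.05812,4.03543) → (8.06,4.04)
v3: (4.5,-2) → rotate → (3.02924,3.88249) → ×s → (5.92216,7.59026) → (5.92,7.59)
v4: (3.5,5) → rotate → (-4.00475,4.60564) → ×s → (-7.82929,9.00404) → (-7.83,9.00)
v5: (2,5) → rotate → (-4.36763,3.15020) → ×s → (-8.53873,6.15864) → (-8.54,6.16)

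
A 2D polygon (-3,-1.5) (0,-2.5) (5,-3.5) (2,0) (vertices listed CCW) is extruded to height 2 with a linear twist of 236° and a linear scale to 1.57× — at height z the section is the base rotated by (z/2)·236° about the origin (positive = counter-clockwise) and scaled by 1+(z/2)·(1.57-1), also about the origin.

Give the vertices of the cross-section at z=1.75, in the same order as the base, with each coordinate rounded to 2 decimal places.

t = z/height = 1.75/2 = 0.875
s = 1 + (scale-1)·z/height = 1 + (1.57-1)·1.75/2 = 1.498750
θ = twist·z/height = 236°·1.75/2 = 206.5000° = 3.604105 rad
cos θ = -0.894934, sin θ = -0.446198 (intermediates below are computed at full precision and shown rounded to 5 d.p.)
v1: (-3,-1.5) → rotate → (2.01551,2.68099) → ×s → (3.02074,4.01814) → (3.02,4.02)
v2: (0,-2.5) → rotate → (-1.11549,2.23734) → ×s → (-1.67185,3.35321) → (-1.67,3.35)
v3: (5,-3.5) → rotate → (-6.03636,0.90128) → ×s → (-9.04700,1.35080) → (-9.05,1.35)
v4: (2,0) → rotate → (-1.78987,-0.89240) → ×s → (-2.68257,-1.33748) → (-2.68,-1.34)

Cross-section at z=1.75: (3.02,4.02) (-1.67,3.35) (-9.05,1.35) (-2.68,-1.34)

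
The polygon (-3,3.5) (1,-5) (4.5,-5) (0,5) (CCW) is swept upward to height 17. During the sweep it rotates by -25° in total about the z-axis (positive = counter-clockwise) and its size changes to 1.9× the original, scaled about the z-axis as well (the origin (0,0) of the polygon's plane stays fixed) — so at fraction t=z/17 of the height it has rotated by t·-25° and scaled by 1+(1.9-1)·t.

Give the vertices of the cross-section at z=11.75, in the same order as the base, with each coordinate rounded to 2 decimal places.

t = z/height = 11.75/17 = 0.691176
s = 1 + (scale-1)·z/height = 1 + (1.9-1)·11.75/17 = 1.622059
θ = twist·z/height = -25°·11.75/17 = -17.2794° = -0.301583 rad
cos θ = 0.954868, sin θ = -0.297032 (intermediates below are computed at full precision and shown rounded to 5 d.p.)
v1: (-3,3.5) → rotate → (-1.82499,4.23313) → ×s → (-2.96024,6.86639) → (-2.96,6.87)
v2: (1,-5) → rotate → (-0.53029,-5.07137) → ×s → (-0.86016,-8.22606) → (-0.86,-8.23)
v3: (4.5,-5) → rotate → (2.81175,-6.11098) → ×s → (4.56082,-9.91237) → (4.56,-9.91)
v4: (0,5) → rotate → (1.48516,4.77434) → ×s → (2.40902,7.74426) → (2.41,7.74)

Cross-section at z=11.75: (-2.96,6.87) (-0.86,-8.23) (4.56,-9.91) (2.41,7.74)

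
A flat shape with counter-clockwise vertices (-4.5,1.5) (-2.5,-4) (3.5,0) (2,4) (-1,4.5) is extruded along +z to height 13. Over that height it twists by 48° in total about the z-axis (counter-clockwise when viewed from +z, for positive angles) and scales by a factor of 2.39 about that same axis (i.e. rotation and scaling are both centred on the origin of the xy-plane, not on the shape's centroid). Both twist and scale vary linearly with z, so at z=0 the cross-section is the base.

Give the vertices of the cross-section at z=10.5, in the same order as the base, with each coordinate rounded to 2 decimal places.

Cross-section at z=10.5: (-9.44,-3.50) (1.18,-9.94) (5.79,4.65) (-2.01,9.28) (-7.64,6.12)

t = z/height = 10.5/13 = 0.807692
s = 1 + (scale-1)·z/height = 1 + (2.39-1)·10.5/13 = 2.122692
θ = twist·z/height = 48°·10.5/13 = 38.7692° = 0.676651 rad
cos θ = 0.779674, sin θ = 0.626185 (intermediates below are computed at full precision and shown rounded to 5 d.p.)
v1: (-4.5,1.5) → rotate → (-4.44781,-1.64832) → ×s → (-9.44134,-3.49888) → (-9.44,-3.50)
v2: (-2.5,-4) → rotate → (0.55555,-4.68416) → ×s → (1.17927,-9.94303) → (1.18,-9.94)
v3: (3.5,0) → rotate → (2.72886,2.19165) → ×s → (5.79253,4.65219) → (5.79,4.65)
v4: (2,4) → rotate → (-0.94539,4.37107) → ×s → (-2.00678,9.27843) → (-2.01,9.28)
v5: (-1,4.5) → rotate → (-3.59751,2.88235) → ×s → (-7.63640,6.11834) → (-7.64,6.12)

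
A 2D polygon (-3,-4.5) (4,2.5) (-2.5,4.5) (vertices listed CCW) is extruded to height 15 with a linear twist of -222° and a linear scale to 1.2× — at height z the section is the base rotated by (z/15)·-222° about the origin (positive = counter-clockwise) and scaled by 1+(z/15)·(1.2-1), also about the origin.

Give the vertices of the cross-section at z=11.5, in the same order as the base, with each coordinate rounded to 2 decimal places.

t = z/height = 11.5/15 = 0.766667
s = 1 + (scale-1)·z/height = 1 + (1.2-1)·11.5/15 = 1.153333
θ = twist·z/height = -222°·11.5/15 = -170.2000° = -2.970550 rad
cos θ = -0.985408, sin θ = -0.170209 (intermediates below are computed at full precision and shown rounded to 5 d.p.)
v1: (-3,-4.5) → rotate → (2.19028,4.94496) → ×s → (2.52612,5.70319) → (2.53,5.70)
v2: (4,2.5) → rotate → (-3.51611,-3.14436) → ×s → (-4.05524,-3.62649) → (-4.06,-3.63)
v3: (-2.5,4.5) → rotate → (3.22946,-4.00881) → ×s → (3.72465,-4.62350) → (3.72,-4.62)

Cross-section at z=11.5: (2.53,5.70) (-4.06,-3.63) (3.72,-4.62)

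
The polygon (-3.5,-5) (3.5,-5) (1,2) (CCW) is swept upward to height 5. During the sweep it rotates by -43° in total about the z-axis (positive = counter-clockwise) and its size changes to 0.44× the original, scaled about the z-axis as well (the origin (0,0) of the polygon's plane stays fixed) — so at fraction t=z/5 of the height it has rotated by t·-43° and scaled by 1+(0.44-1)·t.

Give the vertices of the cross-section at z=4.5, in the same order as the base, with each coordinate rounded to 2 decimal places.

Cross-section at z=4.5: (-2.91,-0.85) (-0.20,-3.02) (1.01,0.46)

t = z/height = 4.5/5 = 0.9
s = 1 + (scale-1)·z/height = 1 + (0.44-1)·4.5/5 = 0.496000
θ = twist·z/height = -43°·4.5/5 = -38.7000° = -0.675442 rad
cos θ = 0.780430, sin θ = -0.625243 (intermediates below are computed at full precision and shown rounded to 5 d.p.)
v1: (-3.5,-5) → rotate → (-5.85772,-1.71380) → ×s → (-2.90543,-0.85005) → (-2.91,-0.85)
v2: (3.5,-5) → rotate → (-0.39471,-6.09050) → ×s → (-0.19577,-3.02089) → (-0.20,-3.02)
v3: (1,2) → rotate → (2.03092,0.93562) → ×s → (1.00733,0.46407) → (1.01,0.46)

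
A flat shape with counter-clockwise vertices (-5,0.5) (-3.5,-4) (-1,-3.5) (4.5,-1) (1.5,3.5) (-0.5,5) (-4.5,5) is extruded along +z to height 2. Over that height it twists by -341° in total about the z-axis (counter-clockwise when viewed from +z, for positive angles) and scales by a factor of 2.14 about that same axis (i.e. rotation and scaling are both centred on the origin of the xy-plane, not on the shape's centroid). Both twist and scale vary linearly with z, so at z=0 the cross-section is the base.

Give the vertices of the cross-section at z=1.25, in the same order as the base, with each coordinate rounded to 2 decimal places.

t = z/height = 1.25/2 = 0.625
s = 1 + (scale-1)·z/height = 1 + (2.14-1)·1.25/2 = 1.712500
θ = twist·z/height = -341°·1.25/2 = -213.1250° = -3.719733 rad
cos θ = -0.837480, sin θ = 0.546467 (intermediates below are computed at full precision and shown rounded to 5 d.p.)
v1: (-5,0.5) → rotate → (3.91417,-3.15108) → ×s → (6.70301,-5.39622) → (6.70,-5.40)
v2: (-3.5,-4) → rotate → (5.11705,1.43729) → ×s → (8.76295,2.46135) → (8.76,2.46)
v3: (-1,-3.5) → rotate → (2.75012,2.38471) → ×s → (4.70957,4.08382) → (4.71,4.08)
v4: (4.5,-1) → rotate → (-3.22219,3.29658) → ×s → (-5.51801,5.64540) → (-5.52,5.65)
v5: (1.5,3.5) → rotate → (-3.16886,-2.11148) → ×s → (-5.42667,-3.61591) → (-5.43,-3.62)
v6: (-0.5,5) → rotate → (-2.31360,-4.46064) → ×s → (-3.96203,-7.63884) → (-3.96,-7.64)
v7: (-4.5,5) → rotate → (1.03632,-6.64651) → ×s → (1.77471,-11.38214) → (1.77,-11.38)

Cross-section at z=1.25: (6.70,-5.40) (8.76,2.46) (4.71,4.08) (-5.52,5.65) (-5.43,-3.62) (-3.96,-7.64) (1.77,-11.38)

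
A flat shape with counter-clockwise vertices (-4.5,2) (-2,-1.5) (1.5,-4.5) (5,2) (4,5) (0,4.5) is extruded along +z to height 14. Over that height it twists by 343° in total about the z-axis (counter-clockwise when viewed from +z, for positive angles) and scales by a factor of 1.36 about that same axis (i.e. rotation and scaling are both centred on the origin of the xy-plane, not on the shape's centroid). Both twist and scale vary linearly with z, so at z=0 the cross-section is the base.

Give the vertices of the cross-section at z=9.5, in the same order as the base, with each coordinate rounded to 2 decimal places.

Cross-section at z=9.5: (5.37,2.95) (0.02,3.11) (-5.59,1.90) (-1.78,-6.46) (1.94,-7.73) (4.46,-3.39)

t = z/height = 9.5/14 = 0.678571
s = 1 + (scale-1)·z/height = 1 + (1.36-1)·9.5/14 = 1.244286
θ = twist·z/height = 343°·9.5/14 = 232.7500° = 4.062254 rad
cos θ = -0.605294, sin θ = -0.796002 (intermediates below are computed at full precision and shown rounded to 5 d.p.)
v1: (-4.5,2) → rotate → (4.31583,2.37142) → ×s → (5.37012,2.95073) → (5.37,2.95)
v2: (-2,-1.5) → rotate → (0.01658,2.49994) → ×s → (0.02064,3.11065) → (0.02,3.11)
v3: (1.5,-4.5) → rotate → (-4.48995,1.52982) → ×s → (-5.58678,1.90353) → (-5.59,1.90)
v4: (5,2) → rotate → (-1.43447,-5.19060) → ×s → (-1.78489,-6.45859) → (-1.78,-6.46)
v5: (4,5) → rotate → (1.55883,-6.21048) → ×s → (1.93963,-7.72761) → (1.94,-7.73)
v6: (0,4.5) → rotate → (3.58201,-2.72382) → ×s → (4.45704,-3.38921) → (4.46,-3.39)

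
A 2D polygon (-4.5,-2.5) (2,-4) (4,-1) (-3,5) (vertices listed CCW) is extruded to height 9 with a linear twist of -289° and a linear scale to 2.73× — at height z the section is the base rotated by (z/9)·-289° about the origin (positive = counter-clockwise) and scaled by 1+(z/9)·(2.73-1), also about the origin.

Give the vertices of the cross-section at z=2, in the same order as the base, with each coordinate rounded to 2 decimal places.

t = z/height = 2/9 = 0.222222
s = 1 + (scale-1)·z/height = 1 + (2.73-1)·2/9 = 1.384444
θ = twist·z/height = -289°·2/9 = -64.2222° = -1.120889 rad
cos θ = 0.434882, sin θ = -0.900488 (intermediates below are computed at full precision and shown rounded to 5 d.p.)
v1: (-4.5,-2.5) → rotate → (-4.20819,2.96499) → ×s → (-5.82600,4.10486) → (-5.83,4.10)
v2: (2,-4) → rotate → (-2.73219,-3.54050) → ×s → (-3.78256,-4.90163) → (-3.78,-4.90)
v3: (4,-1) → rotate → (0.83904,-4.03683) → ×s → (1.16160,-5.58877) → (1.16,-5.59)
v4: (-3,5) → rotate → (3.19779,4.87587) → ×s → (4.42717,6.75037) → (4.43,6.75)

Cross-section at z=2: (-5.83,4.10) (-3.78,-4.90) (1.16,-5.59) (4.43,6.75)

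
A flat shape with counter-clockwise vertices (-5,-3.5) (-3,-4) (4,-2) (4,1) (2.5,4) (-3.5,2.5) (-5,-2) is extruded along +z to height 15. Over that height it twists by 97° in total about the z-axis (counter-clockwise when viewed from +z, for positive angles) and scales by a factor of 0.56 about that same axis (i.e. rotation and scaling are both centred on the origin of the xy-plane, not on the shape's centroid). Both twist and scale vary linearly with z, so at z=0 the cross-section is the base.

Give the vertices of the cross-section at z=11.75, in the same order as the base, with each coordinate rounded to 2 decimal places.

Cross-section at z=11.75: (1.43,-3.73) (2.07,-2.54) (1.91,2.23) (0.00,2.70) (-2.15,2.22) (-2.15,-1.83) (0.48,-3.50)

t = z/height = 11.75/15 = 0.783333
s = 1 + (scale-1)·z/height = 1 + (0.56-1)·11.75/15 = 0.655333
θ = twist·z/height = 97°·11.75/15 = 75.9833° = 1.326159 rad
cos θ = 0.242204, sin θ = 0.970225 (intermediates below are computed at full precision and shown rounded to 5 d.p.)
v1: (-5,-3.5) → rotate → (2.18477,-5.69884) → ×s → (1.43175,-3.73464) → (1.43,-3.73)
v2: (-3,-4) → rotate → (3.15429,-3.87949) → ×s → (2.06711,-2.54236) → (2.07,-2.54)
v3: (4,-2) → rotate → (2.90927,3.39649) → ×s → (1.90654,2.22584) → (1.91,2.23)
v4: (4,1) → rotate → (-0.00141,4.12311) → ×s → (-0.00092,2.70201) → (0.00,2.70)
v5: (2.5,4) → rotate → (-3.27539,3.39438) → ×s → (-2.14647,2.22445) → (-2.15,2.22)
v6: (-3.5,2.5) → rotate → (-3.27328,-2.79028) → ×s → (-2.14509,-1.82856) → (-2.15,-1.83)
v7: (-5,-2) → rotate → (0.72943,-5.33553) → ×s → (0.47802,-3.49655) → (0.48,-3.50)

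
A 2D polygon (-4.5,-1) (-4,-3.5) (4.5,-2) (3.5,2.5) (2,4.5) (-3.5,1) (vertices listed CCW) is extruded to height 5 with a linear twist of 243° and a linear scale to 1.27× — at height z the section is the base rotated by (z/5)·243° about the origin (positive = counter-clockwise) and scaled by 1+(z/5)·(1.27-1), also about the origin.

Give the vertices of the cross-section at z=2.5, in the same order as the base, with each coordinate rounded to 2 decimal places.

Cross-section at z=2.5: (3.64,-3.76) (5.76,-1.80) (-0.73,5.54) (-4.49,1.90) (-5.54,-0.73) (1.11,-3.98)

t = z/height = 2.5/5 = 0.5
s = 1 + (scale-1)·z/height = 1 + (1.27-1)·2.5/5 = 1.135000
θ = twist·z/height = 243°·2.5/5 = 121.5000° = 2.120575 rad
cos θ = -0.522499, sin θ = 0.852640 (intermediates below are computed at full precision and shown rounded to 5 d.p.)
v1: (-4.5,-1) → rotate → (3.20388,-3.31438) → ×s → (3.63641,-3.76182) → (3.64,-3.76)
v2: (-4,-3.5) → rotate → (5.07423,-1.58182) → ×s → (5.75926,-1.79536) → (5.76,-1.80)
v3: (4.5,-2) → rotate → (-0.64596,4.88188) → ×s → (-0.73317,5.54093) → (-0.73,5.54)
v4: (3.5,2.5) → rotate → (-3.96035,1.67799) → ×s → (-4.49499,1.90452) → (-4.49,1.90)
v5: (2,4.5) → rotate → (-4.88188,-0.64596) → ×s → (-5.54093,-0.73317) → (-5.54,-0.73)
v6: (-3.5,1) → rotate → (0.97610,-3.50674) → ×s → (1.10788,-3.98015) → (1.11,-3.98)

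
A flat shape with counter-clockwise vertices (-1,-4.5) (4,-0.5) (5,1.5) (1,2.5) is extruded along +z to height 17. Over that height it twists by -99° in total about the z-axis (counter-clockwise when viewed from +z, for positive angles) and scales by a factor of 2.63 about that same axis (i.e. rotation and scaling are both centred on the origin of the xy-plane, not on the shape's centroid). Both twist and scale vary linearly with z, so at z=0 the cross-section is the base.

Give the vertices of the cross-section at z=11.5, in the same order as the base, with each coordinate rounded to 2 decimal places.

Cross-section at z=11.5: (-9.53,-1.77) (2.32,-8.15) (7.02,-8.44) (5.66,0.12)

t = z/height = 11.5/17 = 0.676471
s = 1 + (scale-1)·z/height = 1 + (2.63-1)·11.5/17 = 2.102647
θ = twist·z/height = -99°·11.5/17 = -66.9706° = -1.168857 rad
cos θ = 0.391204, sin θ = -0.920304 (intermediates below are computed at full precision and shown rounded to 5 d.p.)
v1: (-1,-4.5) → rotate → (-4.53257,-0.84011) → ×s → (-9.53040,-1.76646) → (-9.53,-1.77)
v2: (4,-0.5) → rotate → (1.10466,-3.87682) → ×s → (2.32271,-8.15158) → (2.32,-8.15)
v3: (5,1.5) → rotate → (3.33647,-4.01472) → ×s → (7.01543,-8.44153) → (7.02,-8.44)
v4: (1,2.5) → rotate → (2.69196,0.05770) → ×s → (5.66025,0.12133) → (5.66,0.12)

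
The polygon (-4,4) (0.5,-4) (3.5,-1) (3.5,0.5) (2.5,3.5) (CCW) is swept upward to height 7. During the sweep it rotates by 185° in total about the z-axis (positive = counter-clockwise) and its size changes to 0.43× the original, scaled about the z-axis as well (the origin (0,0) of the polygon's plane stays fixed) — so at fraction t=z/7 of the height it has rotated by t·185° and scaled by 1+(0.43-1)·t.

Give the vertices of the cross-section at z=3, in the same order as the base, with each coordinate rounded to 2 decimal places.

t = z/height = 3/7 = 0.428571
s = 1 + (scale-1)·z/height = 1 + (0.43-1)·3/7 = 0.755714
θ = twist·z/height = 185°·3/7 = 79.2857° = 1.383797 rad
cos θ = 0.185912, sin θ = 0.982566 (intermediates below are computed at full precision and shown rounded to 5 d.p.)
v1: (-4,4) → rotate → (-4.67391,-3.18662) → ×s → (-3.53214,-2.40817) → (-3.53,-2.41)
v2: (0.5,-4) → rotate → (4.02322,-0.25236) → ×s → (3.04041,-0.19071) → (3.04,-0.19)
v3: (3.5,-1) → rotate → (1.63326,3.25307) → ×s → (1.23428,2.45839) → (1.23,2.46)
v4: (3.5,0.5) → rotate → (0.15941,3.53194) → ×s → (0.12047,2.66914) → (0.12,2.67)
v5: (2.5,3.5) → rotate → (-2.97420,3.10711) → ×s → (-2.24765,2.34809) → (-2.25,2.35)

Cross-section at z=3: (-3.53,-2.41) (3.04,-0.19) (1.23,2.46) (0.12,2.67) (-2.25,2.35)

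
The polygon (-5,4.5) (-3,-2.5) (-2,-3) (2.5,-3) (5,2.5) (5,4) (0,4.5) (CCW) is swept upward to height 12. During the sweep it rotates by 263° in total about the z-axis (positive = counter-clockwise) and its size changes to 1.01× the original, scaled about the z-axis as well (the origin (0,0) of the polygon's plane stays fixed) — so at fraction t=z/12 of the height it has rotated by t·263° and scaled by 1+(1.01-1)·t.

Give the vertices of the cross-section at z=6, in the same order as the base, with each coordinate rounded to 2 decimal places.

Cross-section at z=6: (-0.06,-6.76) (3.88,-0.59) (3.59,0.49) (0.59,3.88) (-5.21,2.10) (-6.34,1.10) (-3.39,-3.00)

t = z/height = 6/12 = 0.5
s = 1 + (scale-1)·z/height = 1 + (1.01-1)·6/12 = 1.005000
θ = twist·z/height = 263°·6/12 = 131.5000° = 2.295108 rad
cos θ = -0.662620, sin θ = 0.748956 (intermediates below are computed at full precision and shown rounded to 5 d.p.)
v1: (-5,4.5) → rotate → (-0.05720,-6.72657) → ×s → (-0.05749,-6.76020) → (-0.06,-6.76)
v2: (-3,-2.5) → rotate → (3.86025,-0.59032) → ×s → (3.87955,-0.59327) → (3.88,-0.59)
v3: (-2,-3) → rotate → (3.57211,0.48995) → ×s → (3.58997,0.49240) → (3.59,0.49)
v4: (2.5,-3) → rotate → (0.59032,3.86025) → ×s → (0.59327,3.87955) → (0.59,3.88)
v5: (5,2.5) → rotate → (-5.18549,2.08823) → ×s → (-5.21142,2.09867) → (-5.21,2.10)
v6: (5,4) → rotate → (-6.30892,1.09430) → ×s → (-6.34047,1.09977) → (-6.34,1.10)
v7: (0,4.5) → rotate → (-3.37030,-2.98179) → ×s → (-3.38715,-2.99670) → (-3.39,-3.00)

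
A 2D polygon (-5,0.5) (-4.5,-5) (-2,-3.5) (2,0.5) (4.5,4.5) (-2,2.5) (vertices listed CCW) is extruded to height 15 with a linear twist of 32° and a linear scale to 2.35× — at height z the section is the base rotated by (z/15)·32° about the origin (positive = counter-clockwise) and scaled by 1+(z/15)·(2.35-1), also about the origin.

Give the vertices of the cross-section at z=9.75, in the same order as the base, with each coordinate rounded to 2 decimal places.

t = z/height = 9.75/15 = 0.65
s = 1 + (scale-1)·z/height = 1 + (2.35-1)·9.75/15 = 1.877500
θ = twist·z/height = 32°·9.75/15 = 20.8000° = 0.363028 rad
cos θ = 0.934826, sin θ = 0.355107 (intermediates below are computed at full precision and shown rounded to 5 d.p.)
v1: (-5,0.5) → rotate → (-4.85168,-1.30812) → ×s → (-9.10903,-2.45600) → (-9.11,-2.46)
v2: (-4.5,-5) → rotate → (-2.43118,-6.27211) → ×s → (-4.56454,-11.77589) → (-4.56,-11.78)
v3: (-2,-3.5) → rotate → (-0.62678,-3.98210) → ×s → (-1.17677,-7.47640) → (-1.18,-7.48)
v4: (2,0.5) → rotate → (1.69210,1.17763) → ×s → (3.17691,2.21099) → (3.18,2.21)
v5: (4.5,4.5) → rotate → (2.60873,5.80470) → ×s → (4.89790,10.89832) → (4.90,10.90)
v6: (-2,2.5) → rotate → (-2.75742,1.62685) → ×s → (-5.17705,3.05441) → (-5.18,3.05)

Cross-section at z=9.75: (-9.11,-2.46) (-4.56,-11.78) (-1.18,-7.48) (3.18,2.21) (4.90,10.90) (-5.18,3.05)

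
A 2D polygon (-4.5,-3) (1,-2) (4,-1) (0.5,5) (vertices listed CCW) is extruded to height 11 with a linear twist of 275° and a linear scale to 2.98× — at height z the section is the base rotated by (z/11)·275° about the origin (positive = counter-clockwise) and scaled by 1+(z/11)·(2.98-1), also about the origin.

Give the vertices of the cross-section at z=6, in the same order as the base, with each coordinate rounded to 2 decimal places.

t = z/height = 6/11 = 0.545455
s = 1 + (scale-1)·z/height = 1 + (2.98-1)·6/11 = 2.080000
θ = twist·z/height = 275°·6/11 = 150.0000° = 2.617994 rad
cos θ = -0.866025, sin θ = 0.500000 (intermediates below are computed at full precision and shown rounded to 5 d.p.)
v1: (-4.5,-3) → rotate → (5.39711,0.34808) → ×s → (11.22600,0.72400) → (11.23,0.72)
v2: (1,-2) → rotate → (0.13397,2.23205) → ×s → (0.27867,4.64267) → (0.28,4.64)
v3: (4,-1) → rotate → (-2.96410,2.86603) → ×s → (-6.16533,5.96133) → (-6.17,5.96)
v4: (0.5,5) → rotate → (-2.93301,-4.08013) → ×s → (-6.10067,-8.48666) → (-6.10,-8.49)

Cross-section at z=6: (11.23,0.72) (0.28,4.64) (-6.17,5.96) (-6.10,-8.49)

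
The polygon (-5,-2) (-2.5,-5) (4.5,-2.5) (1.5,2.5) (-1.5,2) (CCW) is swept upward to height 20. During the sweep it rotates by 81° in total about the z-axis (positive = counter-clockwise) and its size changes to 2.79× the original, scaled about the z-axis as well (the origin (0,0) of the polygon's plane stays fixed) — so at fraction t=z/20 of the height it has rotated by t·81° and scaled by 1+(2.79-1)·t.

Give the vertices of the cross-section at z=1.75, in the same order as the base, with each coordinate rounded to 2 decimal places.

Cross-section at z=1.75: (-5.45,-3.01) (-2.16,-6.10) (5.52,-2.23) (1.36,3.08) (-2.01,2.08)

t = z/height = 1.75/20 = 0.0875
s = 1 + (scale-1)·z/height = 1 + (2.79-1)·1.75/20 = 1.156625
θ = twist·z/height = 81°·1.75/20 = 7.0875° = 0.123700 rad
cos θ = 0.992359, sin θ = 0.123385 (intermediates below are computed at full precision and shown rounded to 5 d.p.)
v1: (-5,-2) → rotate → (-4.71502,-2.60164) → ×s → (-5.45352,-3.00912) → (-5.45,-3.01)
v2: (-2.5,-5) → rotate → (-1.86397,-5.27026) → ×s → (-2.15592,-6.09571) → (-2.16,-6.10)
v3: (4.5,-2.5) → rotate → (4.77408,-1.92566) → ×s → (5.52182,-2.22727) → (5.52,-2.23)
v4: (1.5,2.5) → rotate → (1.18008,2.66597) → ×s → (1.36491,3.08353) → (1.36,3.08)
v5: (-1.5,2) → rotate → (-1.73531,1.79964) → ×s → (-2.00710,2.08151) → (-2.01,2.08)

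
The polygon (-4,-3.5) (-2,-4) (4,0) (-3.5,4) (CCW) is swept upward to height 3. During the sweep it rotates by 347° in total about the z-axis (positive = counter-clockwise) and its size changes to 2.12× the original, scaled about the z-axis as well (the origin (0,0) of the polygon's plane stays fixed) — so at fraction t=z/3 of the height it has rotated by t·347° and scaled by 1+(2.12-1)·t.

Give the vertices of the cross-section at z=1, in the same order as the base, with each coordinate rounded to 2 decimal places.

Cross-section at z=1: (6.71,-2.87) (6.14,-0.10) (-2.38,4.95) (-2.87,-6.71)

t = z/height = 1/3 = 0.333333
s = 1 + (scale-1)·z/height = 1 + (2.12-1)·1/3 = 1.373333
θ = twist·z/height = 347°·1/3 = 115.6667° = 2.018764 rad
cos θ = -0.433135, sin θ = 0.901329 (intermediates below are computed at full precision and shown rounded to 5 d.p.)
v1: (-4,-3.5) → rotate → (4.88719,-2.08934) → ×s → (6.71174,-2.86937) → (6.71,-2.87)
v2: (-2,-4) → rotate → (4.47159,-0.07012) → ×s → (6.14098,-0.09630) → (6.14,-0.10)
v3: (4,0) → rotate → (-1.73254,3.60532) → ×s → (-2.37935,4.95130) → (-2.38,4.95)
v4: (-3.5,4) → rotate → (-2.08934,-4.88719) → ×s → (-2.86937,-6.71174) → (-2.87,-6.71)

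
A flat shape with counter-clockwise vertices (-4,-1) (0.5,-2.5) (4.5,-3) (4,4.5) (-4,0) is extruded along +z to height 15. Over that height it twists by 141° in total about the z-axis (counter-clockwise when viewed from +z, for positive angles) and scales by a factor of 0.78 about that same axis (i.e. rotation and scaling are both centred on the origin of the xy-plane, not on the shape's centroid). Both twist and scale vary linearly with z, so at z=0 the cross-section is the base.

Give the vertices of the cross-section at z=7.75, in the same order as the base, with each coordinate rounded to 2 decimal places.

Cross-section at z=7.75: (-0.20,-3.65) (2.25,-0.23) (3.72,3.03) (-2.77,4.56) (-1.05,-3.39)

t = z/height = 7.75/15 = 0.516667
s = 1 + (scale-1)·z/height = 1 + (0.78-1)·7.75/15 = 0.886333
θ = twist·z/height = 141°·7.75/15 = 72.8500° = 1.271472 rad
cos θ = 0.294874, sin θ = 0.955536 (intermediates below are computed at full precision and shown rounded to 5 d.p.)
v1: (-4,-1) → rotate → (-0.22396,-4.11702) → ×s → (-0.19850,-3.64905) → (-0.20,-3.65)
v2: (0.5,-2.5) → rotate → (2.53628,-0.25942) → ×s → (2.24799,-0.22993) → (2.25,-0.23)
v3: (4.5,-3) → rotate → (4.19354,3.41529) → ×s → (3.71688,3.02708) → (3.72,3.03)
v4: (4,4.5) → rotate → (-3.12042,5.14908) → ×s → (-2.76573,4.56380) → (-2.77,4.56)
v5: (-4,0) → rotate → (-1.17950,-3.82214) → ×s → (-1.04543,-3.38769) → (-1.05,-3.39)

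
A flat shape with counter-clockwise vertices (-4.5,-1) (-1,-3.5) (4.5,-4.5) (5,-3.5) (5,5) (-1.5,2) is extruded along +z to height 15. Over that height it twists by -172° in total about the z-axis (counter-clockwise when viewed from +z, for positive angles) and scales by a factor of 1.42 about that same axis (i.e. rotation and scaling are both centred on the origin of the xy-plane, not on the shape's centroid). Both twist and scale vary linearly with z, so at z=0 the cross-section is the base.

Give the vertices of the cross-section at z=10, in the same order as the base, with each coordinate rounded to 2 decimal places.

t = z/height = 10/15 = 0.666667
s = 1 + (scale-1)·z/height = 1 + (1.42-1)·10/15 = 1.280000
θ = twist·z/height = -172°·10/15 = -114.6667° = -2.001311 rad
cos θ = -0.417338, sin θ = -0.908751 (intermediates below are computed at full precision and shown rounded to 5 d.p.)
v1: (-4.5,-1) → rotate → (0.96927,4.50672) → ×s → (1.24067,5.76860) → (1.24,5.77)
v2: (-1,-3.5) → rotate → (-2.76329,2.36944) → ×s → (-3.53701,3.03288) → (-3.54,3.03)
v3: (4.5,-4.5) → rotate → (-5.96740,-2.21136) → ×s → (-7.63828,-2.83054) → (-7.64,-2.83)
v4: (5,-3.5) → rotate → (-5.26732,-3.08307) → ×s → (-6.74217,-3.94633) → (-6.74,-3.95)
v5: (5,5) → rotate → (2.45706,-6.63045) → ×s → (3.14504,-8.48697) → (3.15,-8.49)
v6: (-1.5,2) → rotate → (2.44351,0.52845) → ×s → (3.12769,0.67642) → (3.13,0.68)

Cross-section at z=10: (1.24,5.77) (-3.54,3.03) (-7.64,-2.83) (-6.74,-3.95) (3.15,-8.49) (3.13,0.68)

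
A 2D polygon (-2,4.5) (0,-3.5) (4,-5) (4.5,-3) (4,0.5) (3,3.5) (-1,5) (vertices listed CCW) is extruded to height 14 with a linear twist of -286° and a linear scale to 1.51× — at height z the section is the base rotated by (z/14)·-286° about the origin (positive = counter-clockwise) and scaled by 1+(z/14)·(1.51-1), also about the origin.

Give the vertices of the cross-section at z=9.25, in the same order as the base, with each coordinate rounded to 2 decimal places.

Cross-section at z=9.25: (1.70,-6.36) (0.73,4.62) (-4.24,7.44) (-5.32,4.90) (-5.39,0.17) (-4.69,-4.00) (0.28,-6.81)

t = z/height = 9.25/14 = 0.660714
s = 1 + (scale-1)·z/height = 1 + (1.51-1)·9.25/14 = 1.336964
θ = twist·z/height = -286°·9.25/14 = -188.9643° = -3.298049 rad
cos θ = -0.987786, sin θ = 0.155819 (intermediates below are computed at full precision and shown rounded to 5 d.p.)
v1: (-2,4.5) → rotate → (1.27439,-4.75667) → ×s → (1.70381,-6.35950) → (1.70,-6.36)
v2: (0,-3.5) → rotate → (0.54537,3.45725) → ×s → (0.72913,4.62222) → (0.73,4.62)
v3: (4,-5) → rotate → (-3.17205,5.56220) → ×s → (-4.24092,7.43647) → (-4.24,7.44)
v4: (4.5,-3) → rotate → (-3.97758,3.66454) → ×s → (-5.31788,4.89936) → (-5.32,4.90)
v5: (4,0.5) → rotate → (-4.02905,0.12938) → ×s → (-5.38670,0.17298) → (-5.39,0.17)
v6: (3,3.5) → rotate → (-3.50872,-2.98979) → ×s → (-4.69104,-3.99725) → (-4.69,-4.00)
v7: (-1,5) → rotate → (0.20869,-5.09475) → ×s → (0.27901,-6.81149) → (0.28,-6.81)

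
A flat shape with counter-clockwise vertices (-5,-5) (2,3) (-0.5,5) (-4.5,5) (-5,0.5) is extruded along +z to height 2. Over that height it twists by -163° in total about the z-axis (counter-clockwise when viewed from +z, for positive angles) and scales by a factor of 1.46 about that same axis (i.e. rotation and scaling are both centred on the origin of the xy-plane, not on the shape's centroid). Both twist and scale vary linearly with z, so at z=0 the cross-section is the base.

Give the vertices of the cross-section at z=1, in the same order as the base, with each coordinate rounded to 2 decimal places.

Cross-section at z=1: (-6.99,5.17) (4.01,-1.89) (5.99,1.52) (5.26,6.38) (-0.30,6.17)

t = z/height = 1/2 = 0.5
s = 1 + (scale-1)·z/height = 1 + (1.46-1)·1/2 = 1.230000
θ = twist·z/height = -163°·1/2 = -81.5000° = -1.422443 rad
cos θ = 0.147809, sin θ = -0.989016 (intermediates below are computed at full precision and shown rounded to 5 d.p.)
v1: (-5,-5) → rotate → (-5.68413,4.20603) → ×s → (-6.99148,5.17342) → (-6.99,5.17)
v2: (2,3) → rotate → (3.26267,-1.53460) → ×s → (4.01308,-1.88756) → (4.01,-1.89)
v3: (-0.5,5) → rotate → (4.87117,1.23355) → ×s → (5.99154,1.51727) → (5.99,1.52)
v4: (-4.5,5) → rotate → (4.27994,5.18962) → ×s → (5.26432,6.38323) → (5.26,6.38)
v5: (-5,0.5) → rotate → (-0.24454,5.01898) → ×s → (-0.30078,6.17335) → (-0.30,6.17)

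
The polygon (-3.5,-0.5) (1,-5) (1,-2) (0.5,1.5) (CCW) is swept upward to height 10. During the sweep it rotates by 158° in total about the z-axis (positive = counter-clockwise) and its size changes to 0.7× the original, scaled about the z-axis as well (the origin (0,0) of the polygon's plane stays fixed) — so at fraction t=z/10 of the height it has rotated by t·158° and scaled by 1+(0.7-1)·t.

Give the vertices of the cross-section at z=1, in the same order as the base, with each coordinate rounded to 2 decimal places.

Cross-section at z=1: (-3.13,-1.39) (2.25,-4.40) (1.46,-1.60) (0.07,1.53)

t = z/height = 1/10 = 0.1
s = 1 + (scale-1)·z/height = 1 + (0.7-1)·1/10 = 0.970000
θ = twist·z/height = 158°·1/10 = 15.8000° = 0.275762 rad
cos θ = 0.962218, sin θ = 0.272280 (intermediates below are computed at full precision and shown rounded to 5 d.p.)
v1: (-3.5,-0.5) → rotate → (-3.23162,-1.43409) → ×s → (-3.13467,-1.39107) → (-3.13,-1.39)
v2: (1,-5) → rotate → (2.32362,-4.53881) → ×s → (2.25391,-4.40265) → (2.25,-4.40)
v3: (1,-2) → rotate → (1.50678,-1.65216) → ×s → (1.46158,-1.60259) → (1.46,-1.60)
v4: (0.5,1.5) → rotate → (0.07269,1.57947) → ×s → (0.07051,1.53208) → (0.07,1.53)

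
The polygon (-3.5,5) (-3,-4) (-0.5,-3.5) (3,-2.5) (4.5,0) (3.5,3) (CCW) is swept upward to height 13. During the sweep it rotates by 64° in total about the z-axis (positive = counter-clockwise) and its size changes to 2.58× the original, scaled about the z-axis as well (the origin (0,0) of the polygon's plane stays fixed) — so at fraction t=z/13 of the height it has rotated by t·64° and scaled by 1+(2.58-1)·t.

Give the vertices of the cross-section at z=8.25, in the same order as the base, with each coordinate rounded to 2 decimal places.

t = z/height = 8.25/13 = 0.634615
s = 1 + (scale-1)·z/height = 1 + (2.58-1)·8.25/13 = 2.002692
θ = twist·z/height = 64°·8.25/13 = 40.6154° = 0.708872 rad
cos θ = 0.759097, sin θ = 0.650978 (intermediates below are computed at full precision and shown rounded to 5 d.p.)
v1: (-3.5,5) → rotate → (-5.91173,1.51706) → ×s → (-11.83937,3.03820) → (-11.84,3.04)
v2: (-3,-4) → rotate → (0.32662,-4.98932) → ×s → (0.65412,-9.99207) → (0.65,-9.99)
v3: (-0.5,-3.5) → rotate → (1.89887,-2.98233) → ×s → (3.80286,-5.97268) → (3.80,-5.97)
v4: (3,-2.5) → rotate → (3.90473,0.05519) → ×s → (7.81998,0.11053) → (7.82,0.11)
v5: (4.5,0) → rotate → (3.41593,2.92940) → ×s → (6.84107,5.86669) → (6.84,5.87)
v6: (3.5,3) → rotate → (0.70390,4.55571) → ×s → (1.40970,9.12369) → (1.41,9.12)

Cross-section at z=8.25: (-11.84,3.04) (0.65,-9.99) (3.80,-5.97) (7.82,0.11) (6.84,5.87) (1.41,9.12)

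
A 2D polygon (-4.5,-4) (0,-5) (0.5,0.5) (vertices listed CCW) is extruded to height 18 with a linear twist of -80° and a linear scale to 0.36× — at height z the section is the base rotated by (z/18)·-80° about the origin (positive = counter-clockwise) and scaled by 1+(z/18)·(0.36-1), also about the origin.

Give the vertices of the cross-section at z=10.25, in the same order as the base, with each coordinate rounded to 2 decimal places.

t = z/height = 10.25/18 = 0.569444
s = 1 + (scale-1)·z/height = 1 + (0.36-1)·10.25/18 = 0.635556
θ = twist·z/height = -80°·10.25/18 = -45.5556° = -0.795094 rad
cos θ = 0.700217, sin θ = -0.713930 (intermediates below are computed at full precision and shown rounded to 5 d.p.)
v1: (-4.5,-4) → rotate → (-6.00670,0.41181) → ×s → (-3.81759,0.26173) → (-3.82,0.26)
v2: (0,-5) → rotate → (-3.56965,-3.50109) → ×s → (-2.26871,-2.22514) → (-2.27,-2.23)
v3: (0.5,0.5) → rotate → (0.70707,-0.00686) → ×s → (0.44938,-0.00436) → (0.45,0.00)

Cross-section at z=10.25: (-3.82,0.26) (-2.27,-2.23) (0.45,0.00)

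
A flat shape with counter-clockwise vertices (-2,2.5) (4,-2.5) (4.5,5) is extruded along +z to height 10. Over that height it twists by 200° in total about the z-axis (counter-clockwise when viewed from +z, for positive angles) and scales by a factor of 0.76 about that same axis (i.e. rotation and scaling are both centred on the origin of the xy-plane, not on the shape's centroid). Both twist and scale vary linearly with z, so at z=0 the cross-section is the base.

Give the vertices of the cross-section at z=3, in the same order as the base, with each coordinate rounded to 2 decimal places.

Cross-section at z=3: (-2.94,-0.45) (3.87,2.05) (-1.93,5.94)

t = z/height = 3/10 = 0.3
s = 1 + (scale-1)·z/height = 1 + (0.76-1)·3/10 = 0.928000
θ = twist·z/height = 200°·3/10 = 60.0000° = 1.047198 rad
cos θ = 0.500000, sin θ = 0.866025 (intermediates below are computed at full precision and shown rounded to 5 d.p.)
v1: (-2,2.5) → rotate → (-3.16506,-0.48205) → ×s → (-2.93718,-0.44734) → (-2.94,-0.45)
v2: (4,-2.5) → rotate → (4.16506,2.21410) → ×s → (3.86518,2.05469) → (3.87,2.05)
v3: (4.5,5) → rotate → (-2.08013,6.39711) → ×s → (-1.93036,5.93652) → (-1.93,5.94)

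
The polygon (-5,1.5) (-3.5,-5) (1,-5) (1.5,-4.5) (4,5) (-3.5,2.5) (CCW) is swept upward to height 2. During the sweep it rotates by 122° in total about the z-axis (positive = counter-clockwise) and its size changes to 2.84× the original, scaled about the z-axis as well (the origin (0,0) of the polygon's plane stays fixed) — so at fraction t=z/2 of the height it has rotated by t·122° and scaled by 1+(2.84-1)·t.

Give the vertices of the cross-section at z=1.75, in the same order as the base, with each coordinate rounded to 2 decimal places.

t = z/height = 1.75/2 = 0.875
s = 1 + (scale-1)·z/height = 1 + (2.84-1)·1.75/2 = 2.610000
θ = twist·z/height = 122°·1.75/2 = 106.7500° = 1.863139 rad
cos θ = -0.288196, sin θ = 0.957571 (intermediates below are computed at full precision and shown rounded to 5 d.p.)
v1: (-5,1.5) → rotate → (0.00462,-5.22015) → ×s → (0.01207,-13.62459) → (0.01,-13.62)
v2: (-3.5,-5) → rotate → (5.79654,-1.91052) → ×s → (15.12898,-4.98645) → (15.13,-4.99)
v3: (1,-5) → rotate → (4.49966,2.39855) → ×s → (11.74411,6.26022) → (11.74,6.26)
v4: (1.5,-4.5) → rotate → (3.87678,2.73324) → ×s → (10.11839,7.13376) → (10.12,7.13)
v5: (4,5) → rotate → (-5.94064,2.38930) → ×s → (-15.50508,6.23608) → (-15.51,6.24)
v6: (-3.5,2.5) → rotate → (-1.38524,-4.07199) → ×s → (-3.61548,-10.62790) → (-3.62,-10.63)

Cross-section at z=1.75: (0.01,-13.62) (15.13,-4.99) (11.74,6.26) (10.12,7.13) (-15.51,6.24) (-3.62,-10.63)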